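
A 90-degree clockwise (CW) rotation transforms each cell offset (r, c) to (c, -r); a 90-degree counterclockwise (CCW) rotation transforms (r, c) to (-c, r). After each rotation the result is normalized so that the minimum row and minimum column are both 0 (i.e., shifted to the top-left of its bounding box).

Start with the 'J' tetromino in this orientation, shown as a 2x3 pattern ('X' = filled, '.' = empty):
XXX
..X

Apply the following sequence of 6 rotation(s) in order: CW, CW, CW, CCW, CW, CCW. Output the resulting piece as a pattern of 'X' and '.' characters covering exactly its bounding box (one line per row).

Answer: X..
XXX

Derivation:
Start:
XXX
..X
After rotation 1 (CW):
.X
.X
XX
After rotation 2 (CW):
X..
XXX
After rotation 3 (CW):
XX
X.
X.
After rotation 4 (CCW):
X..
XXX
After rotation 5 (CW):
XX
X.
X.
After rotation 6 (CCW):
X..
XXX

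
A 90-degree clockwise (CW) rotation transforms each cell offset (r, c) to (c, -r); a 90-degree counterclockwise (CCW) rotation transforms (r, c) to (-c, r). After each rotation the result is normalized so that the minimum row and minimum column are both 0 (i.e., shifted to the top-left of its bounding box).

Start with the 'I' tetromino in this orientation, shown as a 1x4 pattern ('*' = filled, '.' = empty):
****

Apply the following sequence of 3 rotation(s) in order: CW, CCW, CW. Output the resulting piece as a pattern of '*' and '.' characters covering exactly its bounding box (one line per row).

Answer: *
*
*
*

Derivation:
Start:
****
After rotation 1 (CW):
*
*
*
*
After rotation 2 (CCW):
****
After rotation 3 (CW):
*
*
*
*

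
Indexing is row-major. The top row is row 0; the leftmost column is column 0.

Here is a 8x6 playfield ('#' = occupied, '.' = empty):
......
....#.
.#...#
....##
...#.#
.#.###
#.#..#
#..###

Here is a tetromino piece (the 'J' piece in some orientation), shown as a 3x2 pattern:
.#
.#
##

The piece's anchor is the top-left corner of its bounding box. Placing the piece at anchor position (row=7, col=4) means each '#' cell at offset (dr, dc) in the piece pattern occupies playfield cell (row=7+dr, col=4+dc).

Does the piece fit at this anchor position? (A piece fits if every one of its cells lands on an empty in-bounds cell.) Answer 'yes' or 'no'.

Answer: no

Derivation:
Check each piece cell at anchor (7, 4):
  offset (0,1) -> (7,5): occupied ('#') -> FAIL
  offset (1,1) -> (8,5): out of bounds -> FAIL
  offset (2,0) -> (9,4): out of bounds -> FAIL
  offset (2,1) -> (9,5): out of bounds -> FAIL
All cells valid: no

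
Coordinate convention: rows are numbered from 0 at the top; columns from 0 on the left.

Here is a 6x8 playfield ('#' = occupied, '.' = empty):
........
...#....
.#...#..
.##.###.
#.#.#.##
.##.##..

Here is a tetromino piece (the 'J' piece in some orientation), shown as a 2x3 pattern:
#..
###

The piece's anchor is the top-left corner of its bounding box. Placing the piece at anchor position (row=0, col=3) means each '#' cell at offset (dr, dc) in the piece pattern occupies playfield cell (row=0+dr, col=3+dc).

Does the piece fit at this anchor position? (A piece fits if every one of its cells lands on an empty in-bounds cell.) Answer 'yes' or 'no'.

Answer: no

Derivation:
Check each piece cell at anchor (0, 3):
  offset (0,0) -> (0,3): empty -> OK
  offset (1,0) -> (1,3): occupied ('#') -> FAIL
  offset (1,1) -> (1,4): empty -> OK
  offset (1,2) -> (1,5): empty -> OK
All cells valid: no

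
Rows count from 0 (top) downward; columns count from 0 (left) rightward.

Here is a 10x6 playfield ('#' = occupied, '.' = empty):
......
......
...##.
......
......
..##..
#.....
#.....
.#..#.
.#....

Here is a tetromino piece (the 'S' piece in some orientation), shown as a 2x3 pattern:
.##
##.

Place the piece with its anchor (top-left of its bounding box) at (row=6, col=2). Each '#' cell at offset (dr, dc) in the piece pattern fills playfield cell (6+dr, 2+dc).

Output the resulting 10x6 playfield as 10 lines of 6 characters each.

Answer: ......
......
...##.
......
......
..##..
#..##.
#.##..
.#..#.
.#....

Derivation:
Fill (6+0,2+1) = (6,3)
Fill (6+0,2+2) = (6,4)
Fill (6+1,2+0) = (7,2)
Fill (6+1,2+1) = (7,3)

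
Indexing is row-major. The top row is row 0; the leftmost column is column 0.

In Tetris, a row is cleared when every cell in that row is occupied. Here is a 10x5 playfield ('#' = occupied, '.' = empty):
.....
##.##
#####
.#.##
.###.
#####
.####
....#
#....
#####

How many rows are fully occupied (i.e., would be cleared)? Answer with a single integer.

Check each row:
  row 0: 5 empty cells -> not full
  row 1: 1 empty cell -> not full
  row 2: 0 empty cells -> FULL (clear)
  row 3: 2 empty cells -> not full
  row 4: 2 empty cells -> not full
  row 5: 0 empty cells -> FULL (clear)
  row 6: 1 empty cell -> not full
  row 7: 4 empty cells -> not full
  row 8: 4 empty cells -> not full
  row 9: 0 empty cells -> FULL (clear)
Total rows cleared: 3

Answer: 3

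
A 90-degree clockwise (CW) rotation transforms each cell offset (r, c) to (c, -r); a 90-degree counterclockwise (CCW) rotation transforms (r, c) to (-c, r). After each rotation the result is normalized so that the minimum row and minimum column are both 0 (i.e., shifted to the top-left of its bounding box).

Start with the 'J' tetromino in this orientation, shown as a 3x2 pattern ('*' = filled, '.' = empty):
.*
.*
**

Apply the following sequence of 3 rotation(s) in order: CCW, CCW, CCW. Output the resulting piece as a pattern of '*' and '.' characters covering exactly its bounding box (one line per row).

Answer: *..
***

Derivation:
Start:
.*
.*
**
After rotation 1 (CCW):
***
..*
After rotation 2 (CCW):
**
*.
*.
After rotation 3 (CCW):
*..
***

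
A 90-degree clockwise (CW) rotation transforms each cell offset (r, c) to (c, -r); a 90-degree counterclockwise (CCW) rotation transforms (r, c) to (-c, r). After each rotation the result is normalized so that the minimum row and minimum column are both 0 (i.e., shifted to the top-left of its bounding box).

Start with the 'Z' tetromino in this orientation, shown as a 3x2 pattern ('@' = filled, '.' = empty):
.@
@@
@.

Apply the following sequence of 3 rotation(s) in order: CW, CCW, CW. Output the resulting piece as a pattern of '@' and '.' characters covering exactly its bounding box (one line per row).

Start:
.@
@@
@.
After rotation 1 (CW):
@@.
.@@
After rotation 2 (CCW):
.@
@@
@.
After rotation 3 (CW):
@@.
.@@

Answer: @@.
.@@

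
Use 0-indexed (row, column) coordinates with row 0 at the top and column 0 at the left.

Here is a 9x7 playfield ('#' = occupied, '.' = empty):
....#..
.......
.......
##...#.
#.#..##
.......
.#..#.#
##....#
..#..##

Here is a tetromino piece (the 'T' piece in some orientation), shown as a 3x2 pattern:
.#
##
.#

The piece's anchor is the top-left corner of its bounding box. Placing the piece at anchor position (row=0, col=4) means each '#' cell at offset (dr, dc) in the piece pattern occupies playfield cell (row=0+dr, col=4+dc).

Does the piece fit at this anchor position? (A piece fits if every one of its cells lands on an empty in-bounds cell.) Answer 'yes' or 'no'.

Check each piece cell at anchor (0, 4):
  offset (0,1) -> (0,5): empty -> OK
  offset (1,0) -> (1,4): empty -> OK
  offset (1,1) -> (1,5): empty -> OK
  offset (2,1) -> (2,5): empty -> OK
All cells valid: yes

Answer: yes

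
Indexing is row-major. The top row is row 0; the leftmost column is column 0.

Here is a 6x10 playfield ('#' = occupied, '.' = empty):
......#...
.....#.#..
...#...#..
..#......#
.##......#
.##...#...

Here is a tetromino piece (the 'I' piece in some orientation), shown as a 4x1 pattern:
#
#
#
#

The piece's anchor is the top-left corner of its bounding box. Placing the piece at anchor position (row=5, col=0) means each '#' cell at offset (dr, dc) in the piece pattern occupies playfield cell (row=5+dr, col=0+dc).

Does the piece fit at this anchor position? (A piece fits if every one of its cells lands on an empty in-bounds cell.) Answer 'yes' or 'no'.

Check each piece cell at anchor (5, 0):
  offset (0,0) -> (5,0): empty -> OK
  offset (1,0) -> (6,0): out of bounds -> FAIL
  offset (2,0) -> (7,0): out of bounds -> FAIL
  offset (3,0) -> (8,0): out of bounds -> FAIL
All cells valid: no

Answer: no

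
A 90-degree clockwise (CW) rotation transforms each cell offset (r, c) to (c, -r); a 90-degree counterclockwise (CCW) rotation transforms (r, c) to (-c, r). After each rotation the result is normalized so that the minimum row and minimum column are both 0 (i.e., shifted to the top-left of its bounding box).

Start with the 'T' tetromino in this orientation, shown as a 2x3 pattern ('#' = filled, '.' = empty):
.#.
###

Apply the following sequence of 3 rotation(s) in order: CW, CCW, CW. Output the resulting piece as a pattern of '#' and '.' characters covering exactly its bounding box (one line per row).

Answer: #.
##
#.

Derivation:
Start:
.#.
###
After rotation 1 (CW):
#.
##
#.
After rotation 2 (CCW):
.#.
###
After rotation 3 (CW):
#.
##
#.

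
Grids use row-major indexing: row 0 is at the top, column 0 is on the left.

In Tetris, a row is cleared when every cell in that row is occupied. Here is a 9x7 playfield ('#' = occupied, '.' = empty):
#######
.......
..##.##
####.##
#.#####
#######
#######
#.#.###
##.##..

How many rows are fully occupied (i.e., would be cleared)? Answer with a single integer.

Answer: 3

Derivation:
Check each row:
  row 0: 0 empty cells -> FULL (clear)
  row 1: 7 empty cells -> not full
  row 2: 3 empty cells -> not full
  row 3: 1 empty cell -> not full
  row 4: 1 empty cell -> not full
  row 5: 0 empty cells -> FULL (clear)
  row 6: 0 empty cells -> FULL (clear)
  row 7: 2 empty cells -> not full
  row 8: 3 empty cells -> not full
Total rows cleared: 3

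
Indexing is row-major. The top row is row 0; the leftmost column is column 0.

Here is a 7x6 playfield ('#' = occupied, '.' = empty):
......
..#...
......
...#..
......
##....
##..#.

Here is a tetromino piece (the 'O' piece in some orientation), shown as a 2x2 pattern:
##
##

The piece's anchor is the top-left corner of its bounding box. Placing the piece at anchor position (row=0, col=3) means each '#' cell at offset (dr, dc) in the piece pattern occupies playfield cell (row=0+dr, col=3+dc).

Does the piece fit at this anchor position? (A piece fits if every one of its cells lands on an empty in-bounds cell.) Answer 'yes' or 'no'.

Answer: yes

Derivation:
Check each piece cell at anchor (0, 3):
  offset (0,0) -> (0,3): empty -> OK
  offset (0,1) -> (0,4): empty -> OK
  offset (1,0) -> (1,3): empty -> OK
  offset (1,1) -> (1,4): empty -> OK
All cells valid: yes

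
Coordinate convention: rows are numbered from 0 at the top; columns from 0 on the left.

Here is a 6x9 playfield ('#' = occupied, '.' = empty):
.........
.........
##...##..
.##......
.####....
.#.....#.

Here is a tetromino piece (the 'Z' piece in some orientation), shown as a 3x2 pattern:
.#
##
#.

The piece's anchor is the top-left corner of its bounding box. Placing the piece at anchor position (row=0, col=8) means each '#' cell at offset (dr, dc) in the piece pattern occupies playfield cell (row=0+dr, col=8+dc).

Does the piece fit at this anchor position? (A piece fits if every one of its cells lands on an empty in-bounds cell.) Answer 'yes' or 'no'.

Answer: no

Derivation:
Check each piece cell at anchor (0, 8):
  offset (0,1) -> (0,9): out of bounds -> FAIL
  offset (1,0) -> (1,8): empty -> OK
  offset (1,1) -> (1,9): out of bounds -> FAIL
  offset (2,0) -> (2,8): empty -> OK
All cells valid: no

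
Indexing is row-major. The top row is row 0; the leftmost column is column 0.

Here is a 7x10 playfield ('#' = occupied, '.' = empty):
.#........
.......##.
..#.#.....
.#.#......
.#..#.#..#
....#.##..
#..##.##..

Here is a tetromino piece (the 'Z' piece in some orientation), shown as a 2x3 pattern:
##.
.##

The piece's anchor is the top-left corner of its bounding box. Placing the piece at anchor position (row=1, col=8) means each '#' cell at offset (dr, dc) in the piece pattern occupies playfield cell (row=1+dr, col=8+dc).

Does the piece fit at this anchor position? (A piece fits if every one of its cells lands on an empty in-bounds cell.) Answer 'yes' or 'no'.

Check each piece cell at anchor (1, 8):
  offset (0,0) -> (1,8): occupied ('#') -> FAIL
  offset (0,1) -> (1,9): empty -> OK
  offset (1,1) -> (2,9): empty -> OK
  offset (1,2) -> (2,10): out of bounds -> FAIL
All cells valid: no

Answer: no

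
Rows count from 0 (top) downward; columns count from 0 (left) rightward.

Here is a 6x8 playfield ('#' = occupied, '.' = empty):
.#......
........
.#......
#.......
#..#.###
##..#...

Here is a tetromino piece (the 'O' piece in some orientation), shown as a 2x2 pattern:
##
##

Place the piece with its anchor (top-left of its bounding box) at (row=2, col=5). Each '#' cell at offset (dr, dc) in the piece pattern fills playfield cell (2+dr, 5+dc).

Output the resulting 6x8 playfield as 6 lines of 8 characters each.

Fill (2+0,5+0) = (2,5)
Fill (2+0,5+1) = (2,6)
Fill (2+1,5+0) = (3,5)
Fill (2+1,5+1) = (3,6)

Answer: .#......
........
.#...##.
#....##.
#..#.###
##..#...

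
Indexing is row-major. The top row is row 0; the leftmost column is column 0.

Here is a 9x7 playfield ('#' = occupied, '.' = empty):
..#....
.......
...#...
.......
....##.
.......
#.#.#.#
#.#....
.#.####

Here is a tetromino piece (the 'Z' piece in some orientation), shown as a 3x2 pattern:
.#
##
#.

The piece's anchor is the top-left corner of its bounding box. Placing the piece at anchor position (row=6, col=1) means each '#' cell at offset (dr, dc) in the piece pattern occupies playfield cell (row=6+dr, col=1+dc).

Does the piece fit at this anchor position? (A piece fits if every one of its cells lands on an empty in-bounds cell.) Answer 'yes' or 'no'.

Check each piece cell at anchor (6, 1):
  offset (0,1) -> (6,2): occupied ('#') -> FAIL
  offset (1,0) -> (7,1): empty -> OK
  offset (1,1) -> (7,2): occupied ('#') -> FAIL
  offset (2,0) -> (8,1): occupied ('#') -> FAIL
All cells valid: no

Answer: no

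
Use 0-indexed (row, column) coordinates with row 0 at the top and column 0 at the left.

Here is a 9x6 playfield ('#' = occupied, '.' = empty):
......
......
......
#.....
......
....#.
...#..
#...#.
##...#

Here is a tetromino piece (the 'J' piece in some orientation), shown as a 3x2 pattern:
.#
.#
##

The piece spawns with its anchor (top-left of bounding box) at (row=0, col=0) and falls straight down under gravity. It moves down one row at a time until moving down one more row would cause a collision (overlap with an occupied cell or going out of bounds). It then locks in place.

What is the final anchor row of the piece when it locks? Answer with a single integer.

Answer: 0

Derivation:
Spawn at (row=0, col=0). Try each row:
  row 0: fits
  row 1: blocked -> lock at row 0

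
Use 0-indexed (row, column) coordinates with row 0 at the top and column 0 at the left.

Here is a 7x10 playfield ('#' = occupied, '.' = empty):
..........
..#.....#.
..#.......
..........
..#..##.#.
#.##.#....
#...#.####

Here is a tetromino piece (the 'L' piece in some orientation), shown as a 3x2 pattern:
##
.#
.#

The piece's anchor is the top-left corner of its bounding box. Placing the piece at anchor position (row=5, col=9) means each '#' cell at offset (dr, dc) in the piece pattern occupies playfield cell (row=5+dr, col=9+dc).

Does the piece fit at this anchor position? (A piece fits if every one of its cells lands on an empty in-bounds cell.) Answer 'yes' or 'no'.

Answer: no

Derivation:
Check each piece cell at anchor (5, 9):
  offset (0,0) -> (5,9): empty -> OK
  offset (0,1) -> (5,10): out of bounds -> FAIL
  offset (1,1) -> (6,10): out of bounds -> FAIL
  offset (2,1) -> (7,10): out of bounds -> FAIL
All cells valid: no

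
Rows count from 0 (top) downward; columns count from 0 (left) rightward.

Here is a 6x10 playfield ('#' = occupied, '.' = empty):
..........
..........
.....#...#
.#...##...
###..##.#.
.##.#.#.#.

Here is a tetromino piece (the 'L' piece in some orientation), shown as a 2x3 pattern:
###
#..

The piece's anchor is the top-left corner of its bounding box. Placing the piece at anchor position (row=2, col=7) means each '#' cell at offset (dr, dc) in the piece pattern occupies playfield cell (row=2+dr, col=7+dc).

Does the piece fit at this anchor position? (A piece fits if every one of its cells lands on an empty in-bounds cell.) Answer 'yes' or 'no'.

Answer: no

Derivation:
Check each piece cell at anchor (2, 7):
  offset (0,0) -> (2,7): empty -> OK
  offset (0,1) -> (2,8): empty -> OK
  offset (0,2) -> (2,9): occupied ('#') -> FAIL
  offset (1,0) -> (3,7): empty -> OK
All cells valid: no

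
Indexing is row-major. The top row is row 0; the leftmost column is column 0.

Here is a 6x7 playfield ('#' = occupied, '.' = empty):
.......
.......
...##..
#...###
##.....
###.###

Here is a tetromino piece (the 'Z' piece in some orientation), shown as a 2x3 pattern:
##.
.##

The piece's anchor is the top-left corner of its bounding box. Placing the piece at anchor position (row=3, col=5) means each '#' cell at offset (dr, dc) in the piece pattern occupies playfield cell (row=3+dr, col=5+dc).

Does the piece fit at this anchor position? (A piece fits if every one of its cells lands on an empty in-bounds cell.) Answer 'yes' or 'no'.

Check each piece cell at anchor (3, 5):
  offset (0,0) -> (3,5): occupied ('#') -> FAIL
  offset (0,1) -> (3,6): occupied ('#') -> FAIL
  offset (1,1) -> (4,6): empty -> OK
  offset (1,2) -> (4,7): out of bounds -> FAIL
All cells valid: no

Answer: no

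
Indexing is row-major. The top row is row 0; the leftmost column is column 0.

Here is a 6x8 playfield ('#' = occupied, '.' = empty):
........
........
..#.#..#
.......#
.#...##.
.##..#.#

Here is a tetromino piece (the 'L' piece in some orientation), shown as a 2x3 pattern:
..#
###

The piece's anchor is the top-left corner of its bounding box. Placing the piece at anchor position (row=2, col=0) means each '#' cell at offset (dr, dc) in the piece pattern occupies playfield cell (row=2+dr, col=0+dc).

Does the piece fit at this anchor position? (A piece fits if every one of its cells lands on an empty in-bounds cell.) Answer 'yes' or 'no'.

Answer: no

Derivation:
Check each piece cell at anchor (2, 0):
  offset (0,2) -> (2,2): occupied ('#') -> FAIL
  offset (1,0) -> (3,0): empty -> OK
  offset (1,1) -> (3,1): empty -> OK
  offset (1,2) -> (3,2): empty -> OK
All cells valid: no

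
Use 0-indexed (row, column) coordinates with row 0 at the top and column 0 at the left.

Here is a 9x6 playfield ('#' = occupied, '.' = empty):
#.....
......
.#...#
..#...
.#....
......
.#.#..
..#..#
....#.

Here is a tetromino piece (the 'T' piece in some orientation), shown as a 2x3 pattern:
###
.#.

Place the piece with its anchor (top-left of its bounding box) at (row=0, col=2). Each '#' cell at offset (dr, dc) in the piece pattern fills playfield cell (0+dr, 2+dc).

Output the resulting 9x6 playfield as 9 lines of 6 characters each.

Answer: #.###.
...#..
.#...#
..#...
.#....
......
.#.#..
..#..#
....#.

Derivation:
Fill (0+0,2+0) = (0,2)
Fill (0+0,2+1) = (0,3)
Fill (0+0,2+2) = (0,4)
Fill (0+1,2+1) = (1,3)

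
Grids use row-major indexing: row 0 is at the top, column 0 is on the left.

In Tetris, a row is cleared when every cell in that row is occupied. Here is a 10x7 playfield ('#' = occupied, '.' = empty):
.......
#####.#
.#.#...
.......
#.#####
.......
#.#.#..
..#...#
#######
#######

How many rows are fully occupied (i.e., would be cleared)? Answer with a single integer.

Check each row:
  row 0: 7 empty cells -> not full
  row 1: 1 empty cell -> not full
  row 2: 5 empty cells -> not full
  row 3: 7 empty cells -> not full
  row 4: 1 empty cell -> not full
  row 5: 7 empty cells -> not full
  row 6: 4 empty cells -> not full
  row 7: 5 empty cells -> not full
  row 8: 0 empty cells -> FULL (clear)
  row 9: 0 empty cells -> FULL (clear)
Total rows cleared: 2

Answer: 2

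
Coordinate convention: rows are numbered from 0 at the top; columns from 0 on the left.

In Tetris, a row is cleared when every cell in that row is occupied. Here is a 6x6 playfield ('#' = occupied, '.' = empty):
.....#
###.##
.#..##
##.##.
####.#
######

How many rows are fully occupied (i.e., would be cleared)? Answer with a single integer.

Check each row:
  row 0: 5 empty cells -> not full
  row 1: 1 empty cell -> not full
  row 2: 3 empty cells -> not full
  row 3: 2 empty cells -> not full
  row 4: 1 empty cell -> not full
  row 5: 0 empty cells -> FULL (clear)
Total rows cleared: 1

Answer: 1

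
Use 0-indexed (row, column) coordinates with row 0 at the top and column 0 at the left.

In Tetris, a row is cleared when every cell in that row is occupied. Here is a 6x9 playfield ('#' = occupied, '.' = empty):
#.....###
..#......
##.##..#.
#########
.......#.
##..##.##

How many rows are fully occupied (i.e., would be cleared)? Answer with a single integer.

Answer: 1

Derivation:
Check each row:
  row 0: 5 empty cells -> not full
  row 1: 8 empty cells -> not full
  row 2: 4 empty cells -> not full
  row 3: 0 empty cells -> FULL (clear)
  row 4: 8 empty cells -> not full
  row 5: 3 empty cells -> not full
Total rows cleared: 1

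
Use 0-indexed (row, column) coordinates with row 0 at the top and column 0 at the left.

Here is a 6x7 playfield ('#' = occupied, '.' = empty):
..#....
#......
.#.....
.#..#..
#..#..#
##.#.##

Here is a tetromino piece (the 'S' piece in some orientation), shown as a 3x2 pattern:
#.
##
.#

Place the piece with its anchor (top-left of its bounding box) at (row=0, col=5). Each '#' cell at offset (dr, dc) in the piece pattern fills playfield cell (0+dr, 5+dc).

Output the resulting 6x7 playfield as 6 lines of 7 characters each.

Answer: ..#..#.
#....##
.#....#
.#..#..
#..#..#
##.#.##

Derivation:
Fill (0+0,5+0) = (0,5)
Fill (0+1,5+0) = (1,5)
Fill (0+1,5+1) = (1,6)
Fill (0+2,5+1) = (2,6)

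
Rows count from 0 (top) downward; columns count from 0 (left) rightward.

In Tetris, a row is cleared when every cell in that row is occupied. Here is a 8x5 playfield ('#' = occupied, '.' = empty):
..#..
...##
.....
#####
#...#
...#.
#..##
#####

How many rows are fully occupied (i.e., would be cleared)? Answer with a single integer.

Answer: 2

Derivation:
Check each row:
  row 0: 4 empty cells -> not full
  row 1: 3 empty cells -> not full
  row 2: 5 empty cells -> not full
  row 3: 0 empty cells -> FULL (clear)
  row 4: 3 empty cells -> not full
  row 5: 4 empty cells -> not full
  row 6: 2 empty cells -> not full
  row 7: 0 empty cells -> FULL (clear)
Total rows cleared: 2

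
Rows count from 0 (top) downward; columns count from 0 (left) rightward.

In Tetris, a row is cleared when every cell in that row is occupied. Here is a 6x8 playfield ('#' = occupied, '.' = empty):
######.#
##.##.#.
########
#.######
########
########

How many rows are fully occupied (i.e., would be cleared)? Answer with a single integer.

Answer: 3

Derivation:
Check each row:
  row 0: 1 empty cell -> not full
  row 1: 3 empty cells -> not full
  row 2: 0 empty cells -> FULL (clear)
  row 3: 1 empty cell -> not full
  row 4: 0 empty cells -> FULL (clear)
  row 5: 0 empty cells -> FULL (clear)
Total rows cleared: 3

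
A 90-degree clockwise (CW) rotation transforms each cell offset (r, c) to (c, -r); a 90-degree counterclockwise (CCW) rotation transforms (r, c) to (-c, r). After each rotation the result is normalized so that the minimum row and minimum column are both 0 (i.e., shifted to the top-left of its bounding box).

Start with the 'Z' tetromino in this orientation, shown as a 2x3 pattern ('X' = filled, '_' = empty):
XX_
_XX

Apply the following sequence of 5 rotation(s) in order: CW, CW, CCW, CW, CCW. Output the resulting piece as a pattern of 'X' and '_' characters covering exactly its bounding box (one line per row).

Answer: _X
XX
X_

Derivation:
Start:
XX_
_XX
After rotation 1 (CW):
_X
XX
X_
After rotation 2 (CW):
XX_
_XX
After rotation 3 (CCW):
_X
XX
X_
After rotation 4 (CW):
XX_
_XX
After rotation 5 (CCW):
_X
XX
X_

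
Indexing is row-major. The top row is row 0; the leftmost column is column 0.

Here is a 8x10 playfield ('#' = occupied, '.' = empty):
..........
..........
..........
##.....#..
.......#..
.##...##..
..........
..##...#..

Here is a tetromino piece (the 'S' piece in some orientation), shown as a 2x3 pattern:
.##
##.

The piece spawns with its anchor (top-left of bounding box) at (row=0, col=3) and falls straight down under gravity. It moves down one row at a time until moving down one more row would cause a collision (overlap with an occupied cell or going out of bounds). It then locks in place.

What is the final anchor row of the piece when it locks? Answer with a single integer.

Answer: 5

Derivation:
Spawn at (row=0, col=3). Try each row:
  row 0: fits
  row 1: fits
  row 2: fits
  row 3: fits
  row 4: fits
  row 5: fits
  row 6: blocked -> lock at row 5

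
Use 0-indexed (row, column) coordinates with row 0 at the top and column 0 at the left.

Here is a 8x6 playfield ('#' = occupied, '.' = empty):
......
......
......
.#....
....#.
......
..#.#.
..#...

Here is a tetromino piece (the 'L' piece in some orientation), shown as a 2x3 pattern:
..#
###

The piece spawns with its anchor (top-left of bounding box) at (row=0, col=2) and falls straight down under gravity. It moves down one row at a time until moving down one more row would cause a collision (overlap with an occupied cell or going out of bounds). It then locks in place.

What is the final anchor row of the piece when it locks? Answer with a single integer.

Spawn at (row=0, col=2). Try each row:
  row 0: fits
  row 1: fits
  row 2: fits
  row 3: blocked -> lock at row 2

Answer: 2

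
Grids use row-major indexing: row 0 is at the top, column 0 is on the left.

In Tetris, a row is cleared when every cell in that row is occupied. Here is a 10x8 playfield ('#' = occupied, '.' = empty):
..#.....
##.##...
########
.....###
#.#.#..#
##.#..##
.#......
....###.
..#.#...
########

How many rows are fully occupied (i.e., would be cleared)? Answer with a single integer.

Check each row:
  row 0: 7 empty cells -> not full
  row 1: 4 empty cells -> not full
  row 2: 0 empty cells -> FULL (clear)
  row 3: 5 empty cells -> not full
  row 4: 4 empty cells -> not full
  row 5: 3 empty cells -> not full
  row 6: 7 empty cells -> not full
  row 7: 5 empty cells -> not full
  row 8: 6 empty cells -> not full
  row 9: 0 empty cells -> FULL (clear)
Total rows cleared: 2

Answer: 2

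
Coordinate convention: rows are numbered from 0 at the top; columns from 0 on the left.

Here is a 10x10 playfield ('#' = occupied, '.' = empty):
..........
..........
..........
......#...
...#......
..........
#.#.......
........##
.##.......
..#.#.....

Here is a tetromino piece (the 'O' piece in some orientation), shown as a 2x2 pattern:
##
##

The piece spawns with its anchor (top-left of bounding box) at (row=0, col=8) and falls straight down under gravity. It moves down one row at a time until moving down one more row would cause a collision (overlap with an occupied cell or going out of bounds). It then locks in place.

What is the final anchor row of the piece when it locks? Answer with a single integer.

Answer: 5

Derivation:
Spawn at (row=0, col=8). Try each row:
  row 0: fits
  row 1: fits
  row 2: fits
  row 3: fits
  row 4: fits
  row 5: fits
  row 6: blocked -> lock at row 5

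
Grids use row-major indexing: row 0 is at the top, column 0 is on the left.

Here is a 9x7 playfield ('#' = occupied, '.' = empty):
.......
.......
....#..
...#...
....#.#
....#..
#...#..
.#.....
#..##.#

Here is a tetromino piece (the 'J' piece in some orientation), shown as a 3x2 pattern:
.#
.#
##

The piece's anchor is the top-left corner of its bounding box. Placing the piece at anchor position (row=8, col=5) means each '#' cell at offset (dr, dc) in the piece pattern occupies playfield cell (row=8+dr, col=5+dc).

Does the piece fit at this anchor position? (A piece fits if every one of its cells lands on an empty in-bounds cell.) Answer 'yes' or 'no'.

Answer: no

Derivation:
Check each piece cell at anchor (8, 5):
  offset (0,1) -> (8,6): occupied ('#') -> FAIL
  offset (1,1) -> (9,6): out of bounds -> FAIL
  offset (2,0) -> (10,5): out of bounds -> FAIL
  offset (2,1) -> (10,6): out of bounds -> FAIL
All cells valid: no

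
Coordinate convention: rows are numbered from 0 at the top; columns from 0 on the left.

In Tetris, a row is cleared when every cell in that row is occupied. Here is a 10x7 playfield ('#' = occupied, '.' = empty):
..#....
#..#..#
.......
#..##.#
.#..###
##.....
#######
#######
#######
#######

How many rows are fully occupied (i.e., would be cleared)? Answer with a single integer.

Check each row:
  row 0: 6 empty cells -> not full
  row 1: 4 empty cells -> not full
  row 2: 7 empty cells -> not full
  row 3: 3 empty cells -> not full
  row 4: 3 empty cells -> not full
  row 5: 5 empty cells -> not full
  row 6: 0 empty cells -> FULL (clear)
  row 7: 0 empty cells -> FULL (clear)
  row 8: 0 empty cells -> FULL (clear)
  row 9: 0 empty cells -> FULL (clear)
Total rows cleared: 4

Answer: 4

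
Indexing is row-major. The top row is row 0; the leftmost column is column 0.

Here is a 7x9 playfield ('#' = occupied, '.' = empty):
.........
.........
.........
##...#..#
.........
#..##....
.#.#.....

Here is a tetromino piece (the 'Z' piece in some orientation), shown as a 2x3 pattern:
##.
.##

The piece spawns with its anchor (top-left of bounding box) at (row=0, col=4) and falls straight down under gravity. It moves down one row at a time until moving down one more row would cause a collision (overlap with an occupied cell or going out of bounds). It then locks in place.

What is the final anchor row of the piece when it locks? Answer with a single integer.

Answer: 1

Derivation:
Spawn at (row=0, col=4). Try each row:
  row 0: fits
  row 1: fits
  row 2: blocked -> lock at row 1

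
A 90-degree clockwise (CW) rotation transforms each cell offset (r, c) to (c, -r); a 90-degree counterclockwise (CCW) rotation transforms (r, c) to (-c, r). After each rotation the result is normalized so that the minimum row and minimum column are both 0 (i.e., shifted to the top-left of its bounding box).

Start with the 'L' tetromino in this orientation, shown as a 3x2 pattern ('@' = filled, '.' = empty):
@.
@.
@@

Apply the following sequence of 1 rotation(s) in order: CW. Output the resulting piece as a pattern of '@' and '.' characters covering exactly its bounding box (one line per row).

Answer: @@@
@..

Derivation:
Start:
@.
@.
@@
After rotation 1 (CW):
@@@
@..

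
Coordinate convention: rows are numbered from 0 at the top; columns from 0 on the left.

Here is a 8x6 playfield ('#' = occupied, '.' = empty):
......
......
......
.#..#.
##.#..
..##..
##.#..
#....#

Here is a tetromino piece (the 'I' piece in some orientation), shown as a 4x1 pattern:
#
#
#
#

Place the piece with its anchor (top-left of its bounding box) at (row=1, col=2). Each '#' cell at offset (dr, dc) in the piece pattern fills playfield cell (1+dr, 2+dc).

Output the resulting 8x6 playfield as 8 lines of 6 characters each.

Answer: ......
..#...
..#...
.##.#.
####..
..##..
##.#..
#....#

Derivation:
Fill (1+0,2+0) = (1,2)
Fill (1+1,2+0) = (2,2)
Fill (1+2,2+0) = (3,2)
Fill (1+3,2+0) = (4,2)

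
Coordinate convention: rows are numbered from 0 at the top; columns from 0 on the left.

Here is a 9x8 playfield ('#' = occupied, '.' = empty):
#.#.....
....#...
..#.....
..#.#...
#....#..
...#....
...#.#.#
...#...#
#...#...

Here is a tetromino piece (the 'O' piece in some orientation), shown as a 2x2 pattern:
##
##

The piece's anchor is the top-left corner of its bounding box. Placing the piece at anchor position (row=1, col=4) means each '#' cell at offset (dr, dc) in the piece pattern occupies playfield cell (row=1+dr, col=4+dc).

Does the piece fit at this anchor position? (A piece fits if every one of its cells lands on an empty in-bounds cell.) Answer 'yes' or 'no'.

Check each piece cell at anchor (1, 4):
  offset (0,0) -> (1,4): occupied ('#') -> FAIL
  offset (0,1) -> (1,5): empty -> OK
  offset (1,0) -> (2,4): empty -> OK
  offset (1,1) -> (2,5): empty -> OK
All cells valid: no

Answer: no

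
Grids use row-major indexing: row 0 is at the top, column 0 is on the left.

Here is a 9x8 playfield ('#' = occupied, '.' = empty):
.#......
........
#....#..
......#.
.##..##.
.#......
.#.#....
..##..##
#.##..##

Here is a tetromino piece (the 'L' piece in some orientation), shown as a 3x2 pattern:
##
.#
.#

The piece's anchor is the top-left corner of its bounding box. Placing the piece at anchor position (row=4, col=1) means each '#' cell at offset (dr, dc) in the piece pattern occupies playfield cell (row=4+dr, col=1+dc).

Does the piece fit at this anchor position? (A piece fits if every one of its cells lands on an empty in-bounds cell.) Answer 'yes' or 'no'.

Check each piece cell at anchor (4, 1):
  offset (0,0) -> (4,1): occupied ('#') -> FAIL
  offset (0,1) -> (4,2): occupied ('#') -> FAIL
  offset (1,1) -> (5,2): empty -> OK
  offset (2,1) -> (6,2): empty -> OK
All cells valid: no

Answer: no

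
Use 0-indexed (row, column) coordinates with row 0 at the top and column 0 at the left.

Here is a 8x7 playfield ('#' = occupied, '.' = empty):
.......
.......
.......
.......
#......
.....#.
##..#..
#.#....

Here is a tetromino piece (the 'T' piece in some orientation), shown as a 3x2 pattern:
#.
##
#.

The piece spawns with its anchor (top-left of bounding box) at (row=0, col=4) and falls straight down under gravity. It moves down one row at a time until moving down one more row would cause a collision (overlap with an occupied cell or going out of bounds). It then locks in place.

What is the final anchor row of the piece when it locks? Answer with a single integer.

Answer: 3

Derivation:
Spawn at (row=0, col=4). Try each row:
  row 0: fits
  row 1: fits
  row 2: fits
  row 3: fits
  row 4: blocked -> lock at row 3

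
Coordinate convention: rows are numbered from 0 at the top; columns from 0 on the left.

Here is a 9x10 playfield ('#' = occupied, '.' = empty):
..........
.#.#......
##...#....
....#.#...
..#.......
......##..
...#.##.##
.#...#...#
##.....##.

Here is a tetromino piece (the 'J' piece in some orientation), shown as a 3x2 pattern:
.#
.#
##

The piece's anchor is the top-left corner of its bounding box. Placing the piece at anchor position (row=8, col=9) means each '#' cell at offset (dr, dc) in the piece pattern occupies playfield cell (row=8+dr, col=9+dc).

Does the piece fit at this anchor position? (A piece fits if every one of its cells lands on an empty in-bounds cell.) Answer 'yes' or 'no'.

Answer: no

Derivation:
Check each piece cell at anchor (8, 9):
  offset (0,1) -> (8,10): out of bounds -> FAIL
  offset (1,1) -> (9,10): out of bounds -> FAIL
  offset (2,0) -> (10,9): out of bounds -> FAIL
  offset (2,1) -> (10,10): out of bounds -> FAIL
All cells valid: no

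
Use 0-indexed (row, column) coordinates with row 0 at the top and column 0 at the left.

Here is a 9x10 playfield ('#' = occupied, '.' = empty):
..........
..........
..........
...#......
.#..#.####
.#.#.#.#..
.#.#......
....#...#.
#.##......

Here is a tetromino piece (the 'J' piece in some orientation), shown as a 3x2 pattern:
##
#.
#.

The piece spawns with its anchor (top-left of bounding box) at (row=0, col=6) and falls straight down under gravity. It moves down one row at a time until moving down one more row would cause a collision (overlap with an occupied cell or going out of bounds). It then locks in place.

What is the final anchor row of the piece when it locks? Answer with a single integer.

Spawn at (row=0, col=6). Try each row:
  row 0: fits
  row 1: fits
  row 2: blocked -> lock at row 1

Answer: 1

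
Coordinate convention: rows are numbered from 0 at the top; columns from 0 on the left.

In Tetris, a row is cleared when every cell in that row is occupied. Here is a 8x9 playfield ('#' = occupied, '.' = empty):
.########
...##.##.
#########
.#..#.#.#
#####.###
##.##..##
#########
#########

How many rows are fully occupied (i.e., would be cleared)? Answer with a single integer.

Check each row:
  row 0: 1 empty cell -> not full
  row 1: 5 empty cells -> not full
  row 2: 0 empty cells -> FULL (clear)
  row 3: 5 empty cells -> not full
  row 4: 1 empty cell -> not full
  row 5: 3 empty cells -> not full
  row 6: 0 empty cells -> FULL (clear)
  row 7: 0 empty cells -> FULL (clear)
Total rows cleared: 3

Answer: 3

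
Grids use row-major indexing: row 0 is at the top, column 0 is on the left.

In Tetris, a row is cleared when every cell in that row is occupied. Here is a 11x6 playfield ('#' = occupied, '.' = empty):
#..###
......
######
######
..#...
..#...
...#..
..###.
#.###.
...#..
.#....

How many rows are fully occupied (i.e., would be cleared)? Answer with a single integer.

Check each row:
  row 0: 2 empty cells -> not full
  row 1: 6 empty cells -> not full
  row 2: 0 empty cells -> FULL (clear)
  row 3: 0 empty cells -> FULL (clear)
  row 4: 5 empty cells -> not full
  row 5: 5 empty cells -> not full
  row 6: 5 empty cells -> not full
  row 7: 3 empty cells -> not full
  row 8: 2 empty cells -> not full
  row 9: 5 empty cells -> not full
  row 10: 5 empty cells -> not full
Total rows cleared: 2

Answer: 2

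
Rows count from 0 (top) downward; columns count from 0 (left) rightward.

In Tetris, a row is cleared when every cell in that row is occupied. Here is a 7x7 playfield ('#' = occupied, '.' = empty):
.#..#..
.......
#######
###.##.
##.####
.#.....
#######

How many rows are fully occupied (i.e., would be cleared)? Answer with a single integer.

Answer: 2

Derivation:
Check each row:
  row 0: 5 empty cells -> not full
  row 1: 7 empty cells -> not full
  row 2: 0 empty cells -> FULL (clear)
  row 3: 2 empty cells -> not full
  row 4: 1 empty cell -> not full
  row 5: 6 empty cells -> not full
  row 6: 0 empty cells -> FULL (clear)
Total rows cleared: 2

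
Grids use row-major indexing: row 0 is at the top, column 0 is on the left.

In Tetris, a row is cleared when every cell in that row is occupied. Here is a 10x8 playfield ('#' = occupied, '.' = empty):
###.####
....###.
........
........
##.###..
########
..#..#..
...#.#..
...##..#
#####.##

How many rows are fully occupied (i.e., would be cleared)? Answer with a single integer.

Check each row:
  row 0: 1 empty cell -> not full
  row 1: 5 empty cells -> not full
  row 2: 8 empty cells -> not full
  row 3: 8 empty cells -> not full
  row 4: 3 empty cells -> not full
  row 5: 0 empty cells -> FULL (clear)
  row 6: 6 empty cells -> not full
  row 7: 6 empty cells -> not full
  row 8: 5 empty cells -> not full
  row 9: 1 empty cell -> not full
Total rows cleared: 1

Answer: 1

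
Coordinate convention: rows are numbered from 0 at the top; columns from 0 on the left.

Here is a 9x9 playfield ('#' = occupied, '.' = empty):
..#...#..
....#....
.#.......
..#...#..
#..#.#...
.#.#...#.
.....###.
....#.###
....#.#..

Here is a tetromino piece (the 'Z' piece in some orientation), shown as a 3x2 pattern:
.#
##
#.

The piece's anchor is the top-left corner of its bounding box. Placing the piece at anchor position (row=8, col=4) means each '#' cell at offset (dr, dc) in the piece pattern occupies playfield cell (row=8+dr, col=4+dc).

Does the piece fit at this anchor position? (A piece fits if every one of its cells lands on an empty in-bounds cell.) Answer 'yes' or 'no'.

Answer: no

Derivation:
Check each piece cell at anchor (8, 4):
  offset (0,1) -> (8,5): empty -> OK
  offset (1,0) -> (9,4): out of bounds -> FAIL
  offset (1,1) -> (9,5): out of bounds -> FAIL
  offset (2,0) -> (10,4): out of bounds -> FAIL
All cells valid: no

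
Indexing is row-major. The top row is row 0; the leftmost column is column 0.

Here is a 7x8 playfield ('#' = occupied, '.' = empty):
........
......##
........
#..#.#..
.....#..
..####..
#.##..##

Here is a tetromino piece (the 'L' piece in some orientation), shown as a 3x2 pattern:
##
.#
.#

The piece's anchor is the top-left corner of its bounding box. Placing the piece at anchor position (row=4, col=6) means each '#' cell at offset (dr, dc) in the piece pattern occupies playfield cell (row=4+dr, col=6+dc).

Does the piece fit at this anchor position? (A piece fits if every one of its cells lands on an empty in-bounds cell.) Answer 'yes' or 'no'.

Answer: no

Derivation:
Check each piece cell at anchor (4, 6):
  offset (0,0) -> (4,6): empty -> OK
  offset (0,1) -> (4,7): empty -> OK
  offset (1,1) -> (5,7): empty -> OK
  offset (2,1) -> (6,7): occupied ('#') -> FAIL
All cells valid: no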